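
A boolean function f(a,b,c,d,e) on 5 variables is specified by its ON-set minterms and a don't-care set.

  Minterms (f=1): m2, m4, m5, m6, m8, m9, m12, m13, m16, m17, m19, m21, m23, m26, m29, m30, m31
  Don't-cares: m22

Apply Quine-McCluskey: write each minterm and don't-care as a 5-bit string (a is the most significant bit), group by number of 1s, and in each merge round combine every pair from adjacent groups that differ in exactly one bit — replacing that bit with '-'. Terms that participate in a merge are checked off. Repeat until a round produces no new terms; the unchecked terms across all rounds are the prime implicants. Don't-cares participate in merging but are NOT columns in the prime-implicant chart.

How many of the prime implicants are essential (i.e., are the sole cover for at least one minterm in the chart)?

5

Round 0: 00010✓ 00100✓ 00101✓ 00110✓ 01000✓ 01001✓ 01100✓ 01101✓ 10000✓ 10001✓ 10011✓ 10101✓ 10110✓ 10111✓ 11010✓ 11101✓ 11110✓ 11111✓
Round 1: -0101✓ -0110 -1101✓ 0-100✓ 0-101✓ 00-10 001-0 0010-✓ 01-00✓ 01-01✓ 0100-✓ 0110-✓ 1-101✓ 1-110✓ 1-111✓ 10-01✓ 10-11✓ 100-1✓ 1000- 101-1✓ 1011-✓ 11-10 111-1✓ 1111-✓
Round 2: --101 0-10- 01-0- 1-1-1 1-11- 10--1
PIs = {--101, -0110, 0-10-, 00-10, 001-0, 01-0-, 1-1-1, 1-11-, 10--1, 1000-, 11-10}
Coverage chart:
  m2: 00-10 ←essential
  m4: 0-10-,001-0
  m5: --101,0-10-
  m6: -0110,00-10,001-0
  m8: 01-0- ←essential
  m9: 01-0- ←essential
  m12: 0-10-,01-0-
  m13: --101,0-10-,01-0-
  m16: 1000- ←essential
  m17: 10--1,1000-
  m19: 10--1 ←essential
  m21: --101,1-1-1,10--1
  m23: 1-1-1,1-11-,10--1
  m26: 11-10 ←essential
  m29: --101,1-1-1
  m30: 1-11-,11-10
  m31: 1-1-1,1-11-
Essential: 00-10, 01-0-, 10--1, 1000-, 11-10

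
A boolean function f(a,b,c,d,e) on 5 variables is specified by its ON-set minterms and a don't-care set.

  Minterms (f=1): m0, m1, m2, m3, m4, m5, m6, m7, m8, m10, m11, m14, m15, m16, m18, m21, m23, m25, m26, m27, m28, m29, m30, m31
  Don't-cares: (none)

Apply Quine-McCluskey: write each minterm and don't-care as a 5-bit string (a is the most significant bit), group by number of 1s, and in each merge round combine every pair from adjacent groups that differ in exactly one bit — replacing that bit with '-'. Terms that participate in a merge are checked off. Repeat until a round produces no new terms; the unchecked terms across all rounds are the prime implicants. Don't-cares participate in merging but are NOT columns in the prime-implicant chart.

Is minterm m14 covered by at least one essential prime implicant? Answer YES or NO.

[col 0] 00000*, 00001*, 00010*, 00011*, 00100*, 00101*, 00110*, 00111*, 01000*, 01010*, 01011*, 01110*, 01111*, 10000*, 10010*, 10101*, 10111*, 11001*, 11010*, 11011*, 11100*, 11101*, 11110*, 11111*
[col 1] -0000*, -0010*, -0101*, -0111*, -1010*, -1011*, -1110*, -1111*, 0-000*, 0-010*, 0-011*, 0-110*, 0-111*, 00-00*, 00-01*, 00-10*, 00-11*, 000-0*, 000-1*, 0000-*, 0001-*, 001-0*, 001-1*, 0010-*, 0011-*, 01-10*, 01-11*, 010-0*, 0101-*, 0111-*, 1-010*, 1-101*, 1-111*, 100-0*, 101-1*, 11-01*, 11-10*, 11-11*, 110-1*, 1101-*, 111-0*, 111-1*, 1110-*, 1111-*
[col 2] --010, --111, -00-0, -01-1, -1-10*, -1-11*, -101-*, -111-*, 0--10*, 0--11*, 0-0-0, 0-01-*, 0-11-*, 00--0*, 00--1*, 00-0-*, 00-1-*, 000--*, 001--*, 01-1-*, 1-1-1, 11--1, 11-1-*, 111--
[col 3] -1-1-, 0--1-, 00---
Prime implicants: --010, --111, -00-0, -01-1, -1-1-, 0--1-, 0-0-0, 00---, 1-1-1, 11--1, 111--
PI chart (minterm → PIs covering it):
  0 | -00-0,0-0-0,00---
  1 | 00---  (sole → essential)
  2 | --010,-00-0,0--1-,0-0-0,00---
  3 | 0--1-,00---
  4 | 00---  (sole → essential)
  5 | -01-1,00---
  6 | 0--1-,00---
  7 | --111,-01-1,0--1-,00---
  8 | 0-0-0  (sole → essential)
  10 | --010,-1-1-,0--1-,0-0-0
  11 | -1-1-,0--1-
  14 | -1-1-,0--1-
  15 | --111,-1-1-,0--1-
  16 | -00-0  (sole → essential)
  18 | --010,-00-0
  21 | -01-1,1-1-1
  23 | --111,-01-1,1-1-1
  25 | 11--1  (sole → essential)
  26 | --010,-1-1-
  27 | -1-1-,11--1
  28 | 111--  (sole → essential)
  29 | 1-1-1,11--1,111--
  30 | -1-1-,111--
  31 | --111,-1-1-,1-1-1,11--1,111--
Essential prime implicants: -00-0, 0-0-0, 00---, 11--1, 111--

NO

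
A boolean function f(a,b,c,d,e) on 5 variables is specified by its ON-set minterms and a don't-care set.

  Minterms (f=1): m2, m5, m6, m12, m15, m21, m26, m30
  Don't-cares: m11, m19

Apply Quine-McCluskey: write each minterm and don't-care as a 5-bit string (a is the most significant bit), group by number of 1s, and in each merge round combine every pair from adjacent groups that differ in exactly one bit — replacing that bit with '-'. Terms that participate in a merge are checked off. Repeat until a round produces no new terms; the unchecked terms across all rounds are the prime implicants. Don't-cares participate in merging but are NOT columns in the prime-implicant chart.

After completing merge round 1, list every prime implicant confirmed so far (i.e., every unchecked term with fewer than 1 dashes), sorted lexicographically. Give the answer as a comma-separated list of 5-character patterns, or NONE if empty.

01100, 10011

[col 0] 00010*, 00101*, 00110*, 01011*, 01100, 01111*, 10011, 10101*, 11010*, 11110*
[col 1] -0101, 00-10, 01-11, 11-10
Prime implicants: -0101, 00-10, 01-11, 01100, 10011, 11-10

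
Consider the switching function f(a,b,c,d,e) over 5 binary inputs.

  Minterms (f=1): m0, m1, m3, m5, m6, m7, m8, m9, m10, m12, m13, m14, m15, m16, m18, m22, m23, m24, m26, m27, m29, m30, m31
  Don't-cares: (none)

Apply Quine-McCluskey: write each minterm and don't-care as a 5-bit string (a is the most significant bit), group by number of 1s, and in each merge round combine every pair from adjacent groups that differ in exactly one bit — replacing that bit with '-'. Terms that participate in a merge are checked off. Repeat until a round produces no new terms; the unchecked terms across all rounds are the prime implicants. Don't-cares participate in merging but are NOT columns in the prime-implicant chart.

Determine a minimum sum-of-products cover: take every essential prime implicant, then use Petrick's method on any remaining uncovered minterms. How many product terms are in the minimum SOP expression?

7

[col 0] 00000*, 00001*, 00011*, 00101*, 00110*, 00111*, 01000*, 01001*, 01010*, 01100*, 01101*, 01110*, 01111*, 10000*, 10010*, 10110*, 10111*, 11000*, 11010*, 11011*, 11101*, 11110*, 11111*
[col 1] -0000*, -0110*, -0111*, -1000*, -1010*, -1101*, -1110*, -1111*, 0-000*, 0-001*, 0-101*, 0-110*, 0-111*, 00-01*, 00-11*, 000-1*, 0000-*, 001-1*, 0011-*, 01-00*, 01-01*, 01-10*, 010-0*, 0100-*, 011-0*, 011-1*, 0110-*, 0111-*, 1-000*, 1-010*, 1-110*, 1-111*, 10-10*, 100-0*, 1011-*, 11-10*, 11-11*, 110-0*, 1101-*, 111-1*, 1111-*
[col 2] --000, --110*, --111*, -011-*, -1-10, -10-0, -11-1, -111-*, 0--01, 0-00-, 0-1-1, 0-11-*, 00--1, 01--0, 01-0-, 011--, 1--10, 1-0-0, 1-11-*, 11-1-
[col 3] --11-
Prime implicants: --000, --11-, -1-10, -10-0, -11-1, 0--01, 0-00-, 0-1-1, 00--1, 01--0, 01-0-, 011--, 1--10, 1-0-0, 11-1-
PI chart (minterm → PIs covering it):
  0 | --000,0-00-
  1 | 0--01,0-00-,00--1
  3 | 00--1  (sole → essential)
  5 | 0--01,0-1-1,00--1
  6 | --11-  (sole → essential)
  7 | --11-,0-1-1,00--1
  8 | --000,-10-0,0-00-,01--0,01-0-
  9 | 0--01,0-00-,01-0-
  10 | -1-10,-10-0,01--0
  12 | 01--0,01-0-,011--
  13 | -11-1,0--01,0-1-1,01-0-,011--
  14 | --11-,-1-10,01--0,011--
  15 | --11-,-11-1,0-1-1,011--
  16 | --000,1-0-0
  18 | 1--10,1-0-0
  22 | --11-,1--10
  23 | --11-  (sole → essential)
  24 | --000,-10-0,1-0-0
  26 | -1-10,-10-0,1--10,1-0-0,11-1-
  27 | 11-1-  (sole → essential)
  29 | -11-1  (sole → essential)
  30 | --11-,-1-10,1--10,11-1-
  31 | --11-,-11-1,11-1-
Essential prime implicants: --11-, -11-1, 00--1, 11-1-
Petrick residual → 0-00-, 01--0, 1-0-0
Minimum SOP uses 7 PIs: cd + bce + a'c'd' + a'b'e + a'be' + ac'e' + abd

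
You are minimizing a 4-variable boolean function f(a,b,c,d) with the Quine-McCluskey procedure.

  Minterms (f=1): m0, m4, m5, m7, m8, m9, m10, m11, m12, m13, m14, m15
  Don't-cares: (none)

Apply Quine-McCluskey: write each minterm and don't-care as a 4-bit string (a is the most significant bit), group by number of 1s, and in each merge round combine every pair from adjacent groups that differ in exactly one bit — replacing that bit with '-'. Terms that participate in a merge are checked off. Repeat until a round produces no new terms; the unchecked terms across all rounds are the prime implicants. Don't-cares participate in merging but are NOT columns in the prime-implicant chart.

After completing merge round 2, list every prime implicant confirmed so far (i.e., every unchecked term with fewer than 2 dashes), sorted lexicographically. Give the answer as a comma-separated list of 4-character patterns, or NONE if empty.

NONE

[col 0] 0000*, 0100*, 0101*, 0111*, 1000*, 1001*, 1010*, 1011*, 1100*, 1101*, 1110*, 1111*
[col 1] -000*, -100*, -101*, -111*, 0-00*, 01-1*, 010-*, 1-00*, 1-01*, 1-10*, 1-11*, 10-0*, 10-1*, 100-*, 101-*, 11-0*, 11-1*, 110-*, 111-*
[col 2] --00, -1-1, -10-, 1--0*, 1--1*, 1-0-*, 1-1-*, 10--*, 11--*
[col 3] 1---
Prime implicants: --00, -1-1, -10-, 1---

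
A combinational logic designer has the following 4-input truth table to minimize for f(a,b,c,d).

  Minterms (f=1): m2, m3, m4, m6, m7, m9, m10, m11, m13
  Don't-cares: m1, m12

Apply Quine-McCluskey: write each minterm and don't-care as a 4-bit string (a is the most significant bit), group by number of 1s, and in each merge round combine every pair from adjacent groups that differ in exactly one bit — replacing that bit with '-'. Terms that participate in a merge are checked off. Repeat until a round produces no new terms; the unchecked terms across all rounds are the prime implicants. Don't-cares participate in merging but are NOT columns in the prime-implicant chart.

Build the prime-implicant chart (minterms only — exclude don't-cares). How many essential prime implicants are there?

2

[col 0] 0001*, 0010*, 0011*, 0100*, 0110*, 0111*, 1001*, 1010*, 1011*, 1100*, 1101*
[col 1] -001*, -010*, -011*, -100, 0-10*, 0-11*, 00-1*, 001-*, 01-0, 011-*, 1-01, 10-1*, 101-*, 110-
[col 2] -0-1, -01-, 0-1-
Prime implicants: -0-1, -01-, -100, 0-1-, 01-0, 1-01, 110-
PI chart (minterm → PIs covering it):
  2 | -01-,0-1-
  3 | -0-1,-01-,0-1-
  4 | -100,01-0
  6 | 0-1-,01-0
  7 | 0-1-  (sole → essential)
  9 | -0-1,1-01
  10 | -01-  (sole → essential)
  11 | -0-1,-01-
  13 | 1-01,110-
Essential prime implicants: -01-, 0-1-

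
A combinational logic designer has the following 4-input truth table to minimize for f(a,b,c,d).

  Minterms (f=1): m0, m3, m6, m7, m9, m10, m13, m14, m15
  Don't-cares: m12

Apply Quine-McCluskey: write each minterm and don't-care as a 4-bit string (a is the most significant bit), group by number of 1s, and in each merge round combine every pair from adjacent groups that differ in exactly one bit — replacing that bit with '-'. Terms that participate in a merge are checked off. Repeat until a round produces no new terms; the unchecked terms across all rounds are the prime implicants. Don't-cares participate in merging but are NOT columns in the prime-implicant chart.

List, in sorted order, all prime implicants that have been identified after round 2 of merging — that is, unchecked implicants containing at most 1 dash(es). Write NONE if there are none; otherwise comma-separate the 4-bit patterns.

0-11, 0000, 1-01, 1-10

[col 0] 0000, 0011*, 0110*, 0111*, 1001*, 1010*, 1100*, 1101*, 1110*, 1111*
[col 1] -110*, -111*, 0-11, 011-*, 1-01, 1-10, 11-0*, 11-1*, 110-*, 111-*
[col 2] -11-, 11--
Prime implicants: -11-, 0-11, 0000, 1-01, 1-10, 11--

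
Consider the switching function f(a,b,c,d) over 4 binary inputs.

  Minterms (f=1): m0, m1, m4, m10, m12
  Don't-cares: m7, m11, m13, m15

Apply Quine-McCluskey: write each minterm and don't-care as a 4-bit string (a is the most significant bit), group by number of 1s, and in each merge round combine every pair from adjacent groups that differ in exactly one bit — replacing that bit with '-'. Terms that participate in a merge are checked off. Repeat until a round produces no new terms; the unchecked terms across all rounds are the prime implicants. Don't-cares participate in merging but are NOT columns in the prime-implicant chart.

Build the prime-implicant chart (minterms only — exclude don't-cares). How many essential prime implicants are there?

2

size-2^0 implicants → 0000(✓)  0001(✓)  0100(✓)  0111(✓)  1010(✓)  1011(✓)  1100(✓)  1101(✓)  1111(✓)
size-2^1 implicants → -100  -111  0-00  000-  1-11  101-  11-1  110-
Unchecked terms (primes): -100, -111, 0-00, 000-, 1-11, 101-, 11-1, 110-
Minterm coverage:
  m0 ⊆ 0-00,000-
  m1 ⊆ 000- [E]
  m4 ⊆ -100,0-00
  m10 ⊆ 101- [E]
  m12 ⊆ -100,110-
E = {000-, 101-}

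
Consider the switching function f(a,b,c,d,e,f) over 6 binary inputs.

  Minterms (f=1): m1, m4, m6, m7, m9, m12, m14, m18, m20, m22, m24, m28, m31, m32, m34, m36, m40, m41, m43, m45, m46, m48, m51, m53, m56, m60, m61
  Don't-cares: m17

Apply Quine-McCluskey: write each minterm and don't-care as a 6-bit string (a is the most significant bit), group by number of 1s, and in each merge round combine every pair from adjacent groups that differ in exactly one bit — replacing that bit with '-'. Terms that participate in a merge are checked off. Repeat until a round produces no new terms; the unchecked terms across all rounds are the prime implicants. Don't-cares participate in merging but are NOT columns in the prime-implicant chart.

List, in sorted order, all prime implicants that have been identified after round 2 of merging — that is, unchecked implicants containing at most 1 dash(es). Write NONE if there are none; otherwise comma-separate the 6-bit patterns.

size-2^0 implicants → 000001(✓)  000100(✓)  000110(✓)  000111(✓)  001001(✓)  001100(✓)  001110(✓)  010001(✓)  010010(✓)  010100(✓)  010110(✓)  011000(✓)  011100(✓)  011111  100000(✓)  100010(✓)  100100(✓)  101000(✓)  101001(✓)  101011(✓)  101101(✓)  101110(✓)  110000(✓)  110011  110101(✓)  111000(✓)  111100(✓)  111101(✓)
size-2^1 implicants → -00100  -01001  -01110  -11000(✓)  -11100(✓)  0-0001  0-0100(✓)  0-0110(✓)  0-1100(✓)  00-001  00-100(✓)  00-110(✓)  0001-0(✓)  00011-  0011-0(✓)  01-100(✓)  010-10  0101-0(✓)  011-00(✓)  1-0000(✓)  1-1000(✓)  1-1101  10-000(✓)  100-00  1000-0  101-01  1010-1  10100-  11-000(✓)  11-101  111-00(✓)  11110-
size-2^2 implicants → -11-00  0--100  0-01-0  00-1-0  1--000
Unchecked terms (primes): -00100, -01001, -01110, -11-00, 0--100, 0-0001, 0-01-0, 00-001, 00-1-0, 00011-, 010-10, 011111, 1--000, 1-1101, 100-00, 1000-0, 101-01, 1010-1, 10100-, 11-101, 110011, 11110-

-00100, -01001, -01110, 0-0001, 00-001, 00011-, 010-10, 011111, 1-1101, 100-00, 1000-0, 101-01, 1010-1, 10100-, 11-101, 110011, 11110-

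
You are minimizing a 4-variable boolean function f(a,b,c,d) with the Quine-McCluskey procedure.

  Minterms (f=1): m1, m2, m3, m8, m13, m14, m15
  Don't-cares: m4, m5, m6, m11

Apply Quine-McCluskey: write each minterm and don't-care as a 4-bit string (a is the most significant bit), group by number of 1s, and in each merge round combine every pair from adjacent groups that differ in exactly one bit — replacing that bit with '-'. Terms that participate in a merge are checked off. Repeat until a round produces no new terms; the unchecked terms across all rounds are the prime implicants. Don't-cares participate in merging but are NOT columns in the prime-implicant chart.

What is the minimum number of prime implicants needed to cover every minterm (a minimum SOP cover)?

Round 0: 0001✓ 0010✓ 0011✓ 0100✓ 0101✓ 0110✓ 1000 1011✓ 1101✓ 1110✓ 1111✓
Round 1: -011 -101 -110 0-01 0-10 00-1 001- 01-0 010- 1-11 11-1 111-
PIs = {-011, -101, -110, 0-01, 0-10, 00-1, 001-, 01-0, 010-, 1-11, 1000, 11-1, 111-}
Coverage chart:
  m1: 0-01,00-1
  m2: 0-10,001-
  m3: -011,00-1,001-
  m8: 1000 ←essential
  m13: -101,11-1
  m14: -110,111-
  m15: 1-11,11-1,111-
Essential: 1000
Petrick residual → -101, 0-01, 001-, 111-
Min cover (5 terms): bc'd + a'c'd + a'b'c + ab'c'd' + abc

5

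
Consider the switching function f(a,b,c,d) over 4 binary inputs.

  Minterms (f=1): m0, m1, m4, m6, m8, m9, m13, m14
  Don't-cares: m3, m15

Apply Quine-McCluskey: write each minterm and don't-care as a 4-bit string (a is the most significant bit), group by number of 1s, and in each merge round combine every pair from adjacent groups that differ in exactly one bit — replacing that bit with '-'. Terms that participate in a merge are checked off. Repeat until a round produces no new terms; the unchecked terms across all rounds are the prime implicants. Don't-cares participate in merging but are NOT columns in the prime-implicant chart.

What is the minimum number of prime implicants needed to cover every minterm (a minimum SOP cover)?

4

[col 0] 0000*, 0001*, 0011*, 0100*, 0110*, 1000*, 1001*, 1101*, 1110*, 1111*
[col 1] -000*, -001*, -110, 0-00, 00-1, 000-*, 01-0, 1-01, 100-*, 11-1, 111-
[col 2] -00-
Prime implicants: -00-, -110, 0-00, 00-1, 01-0, 1-01, 11-1, 111-
PI chart (minterm → PIs covering it):
  0 | -00-,0-00
  1 | -00-,00-1
  4 | 0-00,01-0
  6 | -110,01-0
  8 | -00-  (sole → essential)
  9 | -00-,1-01
  13 | 1-01,11-1
  14 | -110,111-
Essential prime implicants: -00-
Petrick residual → -110, 0-00, 1-01
Minimum SOP uses 4 PIs: b'c' + bcd' + a'c'd' + ac'd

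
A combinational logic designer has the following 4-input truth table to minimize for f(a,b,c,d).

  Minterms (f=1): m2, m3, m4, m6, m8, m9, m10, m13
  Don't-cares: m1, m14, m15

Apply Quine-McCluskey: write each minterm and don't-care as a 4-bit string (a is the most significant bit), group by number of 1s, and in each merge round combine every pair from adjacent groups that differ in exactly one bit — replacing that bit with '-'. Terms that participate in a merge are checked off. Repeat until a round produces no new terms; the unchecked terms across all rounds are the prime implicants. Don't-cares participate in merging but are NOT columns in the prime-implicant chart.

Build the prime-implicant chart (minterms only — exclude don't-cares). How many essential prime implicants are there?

1

[col 0] 0001*, 0010*, 0011*, 0100*, 0110*, 1000*, 1001*, 1010*, 1101*, 1110*, 1111*
[col 1] -001, -010*, -110*, 0-10*, 00-1, 001-, 01-0, 1-01, 1-10*, 10-0, 100-, 11-1, 111-
[col 2] --10
Prime implicants: --10, -001, 00-1, 001-, 01-0, 1-01, 10-0, 100-, 11-1, 111-
PI chart (minterm → PIs covering it):
  2 | --10,001-
  3 | 00-1,001-
  4 | 01-0  (sole → essential)
  6 | --10,01-0
  8 | 10-0,100-
  9 | -001,1-01,100-
  10 | --10,10-0
  13 | 1-01,11-1
Essential prime implicants: 01-0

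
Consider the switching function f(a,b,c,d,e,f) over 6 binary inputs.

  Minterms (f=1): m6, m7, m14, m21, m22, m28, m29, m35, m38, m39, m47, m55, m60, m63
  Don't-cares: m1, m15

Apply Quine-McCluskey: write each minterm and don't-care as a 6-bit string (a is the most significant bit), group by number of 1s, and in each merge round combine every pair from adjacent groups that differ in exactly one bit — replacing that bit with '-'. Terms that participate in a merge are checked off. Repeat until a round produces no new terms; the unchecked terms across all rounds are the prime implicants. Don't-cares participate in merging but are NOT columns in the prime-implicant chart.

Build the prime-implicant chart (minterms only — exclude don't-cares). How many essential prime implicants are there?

7

[col 0] 000001, 000110*, 000111*, 001110*, 001111*, 010101*, 010110*, 011100*, 011101*, 100011*, 100110*, 100111*, 101111*, 110111*, 111100*, 111111*
[col 1] -00110*, -00111*, -01111*, -11100, 0-0110, 00-110*, 00-111*, 00011-*, 00111-*, 01-101, 01110-, 1-0111*, 1-1111*, 10-111*, 100-11, 10011-*, 11-111*
[col 2] -0-111, -0011-, 00-11-, 1--111
Prime implicants: -0-111, -0011-, -11100, 0-0110, 00-11-, 000001, 01-101, 01110-, 1--111, 100-11
PI chart (minterm → PIs covering it):
  6 | -0011-,0-0110,00-11-
  7 | -0-111,-0011-,00-11-
  14 | 00-11-  (sole → essential)
  21 | 01-101  (sole → essential)
  22 | 0-0110  (sole → essential)
  28 | -11100,01110-
  29 | 01-101,01110-
  35 | 100-11  (sole → essential)
  38 | -0011-  (sole → essential)
  39 | -0-111,-0011-,1--111,100-11
  47 | -0-111,1--111
  55 | 1--111  (sole → essential)
  60 | -11100  (sole → essential)
  63 | 1--111  (sole → essential)
Essential prime implicants: -0011-, -11100, 0-0110, 00-11-, 01-101, 1--111, 100-11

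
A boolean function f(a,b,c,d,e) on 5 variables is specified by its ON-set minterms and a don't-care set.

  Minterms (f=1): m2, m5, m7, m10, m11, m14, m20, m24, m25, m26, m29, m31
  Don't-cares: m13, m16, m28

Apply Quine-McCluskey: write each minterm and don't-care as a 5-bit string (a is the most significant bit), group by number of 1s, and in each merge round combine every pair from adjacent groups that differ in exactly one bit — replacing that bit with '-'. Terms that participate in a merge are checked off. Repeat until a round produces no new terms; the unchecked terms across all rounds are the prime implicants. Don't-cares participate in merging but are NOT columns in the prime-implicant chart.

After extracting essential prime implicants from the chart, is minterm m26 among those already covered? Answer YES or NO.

size-2^0 implicants → 00010(✓)  00101(✓)  00111(✓)  01010(✓)  01011(✓)  01101(✓)  01110(✓)  10000(✓)  10100(✓)  11000(✓)  11001(✓)  11010(✓)  11100(✓)  11101(✓)  11111(✓)
size-2^1 implicants → -1010  -1101  0-010  0-101  001-1  01-10  0101-  1-000(✓)  1-100(✓)  10-00(✓)  11-00(✓)  11-01(✓)  110-0  1100-(✓)  111-1  1110-(✓)
size-2^2 implicants → 1--00  11-0-
Unchecked terms (primes): -1010, -1101, 0-010, 0-101, 001-1, 01-10, 0101-, 1--00, 11-0-, 110-0, 111-1
Minterm coverage:
  m2 ⊆ 0-010 [E]
  m5 ⊆ 0-101,001-1
  m7 ⊆ 001-1 [E]
  m10 ⊆ -1010,0-010,01-10,0101-
  m11 ⊆ 0101- [E]
  m14 ⊆ 01-10 [E]
  m20 ⊆ 1--00 [E]
  m24 ⊆ 1--00,11-0-,110-0
  m25 ⊆ 11-0- [E]
  m26 ⊆ -1010,110-0
  m29 ⊆ -1101,11-0-,111-1
  m31 ⊆ 111-1 [E]
E = {0-010, 001-1, 01-10, 0101-, 1--00, 11-0-, 111-1}

NO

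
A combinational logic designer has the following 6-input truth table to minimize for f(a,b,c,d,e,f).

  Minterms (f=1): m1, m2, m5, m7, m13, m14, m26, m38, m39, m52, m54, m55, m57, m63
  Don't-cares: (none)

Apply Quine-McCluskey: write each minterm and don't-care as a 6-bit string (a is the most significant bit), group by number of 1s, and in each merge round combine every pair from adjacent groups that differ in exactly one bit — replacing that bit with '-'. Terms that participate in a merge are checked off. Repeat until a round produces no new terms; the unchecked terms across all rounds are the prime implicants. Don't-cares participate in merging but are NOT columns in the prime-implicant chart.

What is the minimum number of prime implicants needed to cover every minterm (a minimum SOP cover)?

10

size-2^0 implicants → 000001(✓)  000010  000101(✓)  000111(✓)  001101(✓)  001110  011010  100110(✓)  100111(✓)  110100(✓)  110110(✓)  110111(✓)  111001  111111(✓)
size-2^1 implicants → -00111  00-101  000-01  0001-1  1-0110(✓)  1-0111(✓)  10011-(✓)  11-111  1101-0  11011-(✓)
size-2^2 implicants → 1-011-
Unchecked terms (primes): -00111, 00-101, 000-01, 000010, 0001-1, 001110, 011010, 1-011-, 11-111, 1101-0, 111001
Minterm coverage:
  m1 ⊆ 000-01 [E]
  m2 ⊆ 000010 [E]
  m5 ⊆ 00-101,000-01,0001-1
  m7 ⊆ -00111,0001-1
  m13 ⊆ 00-101 [E]
  m14 ⊆ 001110 [E]
  m26 ⊆ 011010 [E]
  m38 ⊆ 1-011- [E]
  m39 ⊆ -00111,1-011-
  m52 ⊆ 1101-0 [E]
  m54 ⊆ 1-011-,1101-0
  m55 ⊆ 1-011-,11-111
  m57 ⊆ 111001 [E]
  m63 ⊆ 11-111 [E]
E = {00-101, 000-01, 000010, 001110, 011010, 1-011-, 11-111, 1101-0, 111001}
Petrick residual → -00111
Cover = b'c'def + a'b'de'f + a'b'c'e'f + a'b'c'd'ef' + a'b'cdef' + a'bcd'ef' + ac'de + abdef + abc'df' + abcd'e'f  |cover|=10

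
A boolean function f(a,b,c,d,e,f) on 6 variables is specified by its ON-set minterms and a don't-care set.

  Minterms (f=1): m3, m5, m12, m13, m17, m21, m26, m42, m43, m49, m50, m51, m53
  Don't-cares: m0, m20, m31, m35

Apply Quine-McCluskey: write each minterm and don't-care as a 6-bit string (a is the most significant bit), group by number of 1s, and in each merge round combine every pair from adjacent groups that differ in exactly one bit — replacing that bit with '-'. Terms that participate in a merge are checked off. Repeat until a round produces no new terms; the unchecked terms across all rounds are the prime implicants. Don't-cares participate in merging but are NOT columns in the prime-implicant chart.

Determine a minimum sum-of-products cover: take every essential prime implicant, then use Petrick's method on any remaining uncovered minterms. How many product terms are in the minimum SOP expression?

size-2^0 implicants → 000000  000011(✓)  000101(✓)  001100(✓)  001101(✓)  010001(✓)  010100(✓)  010101(✓)  011010  011111  100011(✓)  101010(✓)  101011(✓)  110001(✓)  110010(✓)  110011(✓)  110101(✓)
size-2^1 implicants → -00011  -10001(✓)  -10101(✓)  0-0101  00-101  00110-  010-01(✓)  01010-  1-0011  10-011  10101-  110-01(✓)  1100-1  11001-
size-2^2 implicants → -10-01
Unchecked terms (primes): -00011, -10-01, 0-0101, 00-101, 000000, 00110-, 01010-, 011010, 011111, 1-0011, 10-011, 10101-, 1100-1, 11001-
Minterm coverage:
  m3 ⊆ -00011 [E]
  m5 ⊆ 0-0101,00-101
  m12 ⊆ 00110- [E]
  m13 ⊆ 00-101,00110-
  m17 ⊆ -10-01 [E]
  m21 ⊆ -10-01,0-0101,01010-
  m26 ⊆ 011010 [E]
  m42 ⊆ 10101- [E]
  m43 ⊆ 10-011,10101-
  m49 ⊆ -10-01,1100-1
  m50 ⊆ 11001- [E]
  m51 ⊆ 1-0011,1100-1,11001-
  m53 ⊆ -10-01 [E]
E = {-00011, -10-01, 00110-, 011010, 10101-, 11001-}
Petrick residual → 0-0101
Cover = b'c'd'ef + bc'e'f + a'c'de'f + a'b'cde' + a'bcd'ef' + ab'cd'e + abc'd'e  |cover|=7

7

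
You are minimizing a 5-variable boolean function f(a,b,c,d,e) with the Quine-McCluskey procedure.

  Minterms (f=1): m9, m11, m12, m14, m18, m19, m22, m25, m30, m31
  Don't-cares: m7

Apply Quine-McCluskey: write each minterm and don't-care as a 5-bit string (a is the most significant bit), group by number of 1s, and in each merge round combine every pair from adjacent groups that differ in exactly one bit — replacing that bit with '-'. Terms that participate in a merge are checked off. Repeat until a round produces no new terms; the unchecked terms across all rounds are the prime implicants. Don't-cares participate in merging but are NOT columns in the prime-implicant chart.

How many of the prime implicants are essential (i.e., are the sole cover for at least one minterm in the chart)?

Round 0: 00111 01001✓ 01011✓ 01100✓ 01110✓ 10010✓ 10011✓ 10110✓ 11001✓ 11110✓ 11111✓
Round 1: -1001 -1110 010-1 011-0 1-110 10-10 1001- 1111-
PIs = {-1001, -1110, 00111, 010-1, 011-0, 1-110, 10-10, 1001-, 1111-}
Coverage chart:
  m9: -1001,010-1
  m11: 010-1 ←essential
  m12: 011-0 ←essential
  m14: -1110,011-0
  m18: 10-10,1001-
  m19: 1001- ←essential
  m22: 1-110,10-10
  m25: -1001 ←essential
  m30: -1110,1-110,1111-
  m31: 1111- ←essential
Essential: -1001, 010-1, 011-0, 1001-, 1111-

5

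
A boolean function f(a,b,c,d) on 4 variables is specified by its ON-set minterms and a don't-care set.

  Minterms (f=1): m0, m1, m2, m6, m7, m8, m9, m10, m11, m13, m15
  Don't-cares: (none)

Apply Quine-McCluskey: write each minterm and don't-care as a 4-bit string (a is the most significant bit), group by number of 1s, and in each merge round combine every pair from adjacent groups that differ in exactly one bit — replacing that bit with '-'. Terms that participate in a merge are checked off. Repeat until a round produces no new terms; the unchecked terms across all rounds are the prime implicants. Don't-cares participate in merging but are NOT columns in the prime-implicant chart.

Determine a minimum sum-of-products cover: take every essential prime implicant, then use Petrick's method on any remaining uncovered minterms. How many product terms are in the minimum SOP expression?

[col 0] 0000*, 0001*, 0010*, 0110*, 0111*, 1000*, 1001*, 1010*, 1011*, 1101*, 1111*
[col 1] -000*, -001*, -010*, -111, 0-10, 00-0*, 000-*, 011-, 1-01*, 1-11*, 10-0*, 10-1*, 100-*, 101-*, 11-1*
[col 2] -0-0, -00-, 1--1, 10--
Prime implicants: -0-0, -00-, -111, 0-10, 011-, 1--1, 10--
PI chart (minterm → PIs covering it):
  0 | -0-0,-00-
  1 | -00-  (sole → essential)
  2 | -0-0,0-10
  6 | 0-10,011-
  7 | -111,011-
  8 | -0-0,-00-,10--
  9 | -00-,1--1,10--
  10 | -0-0,10--
  11 | 1--1,10--
  13 | 1--1  (sole → essential)
  15 | -111,1--1
Essential prime implicants: -00-, 1--1
Petrick residual → -0-0, 011-
Minimum SOP uses 4 PIs: b'd' + b'c' + a'bc + ad

4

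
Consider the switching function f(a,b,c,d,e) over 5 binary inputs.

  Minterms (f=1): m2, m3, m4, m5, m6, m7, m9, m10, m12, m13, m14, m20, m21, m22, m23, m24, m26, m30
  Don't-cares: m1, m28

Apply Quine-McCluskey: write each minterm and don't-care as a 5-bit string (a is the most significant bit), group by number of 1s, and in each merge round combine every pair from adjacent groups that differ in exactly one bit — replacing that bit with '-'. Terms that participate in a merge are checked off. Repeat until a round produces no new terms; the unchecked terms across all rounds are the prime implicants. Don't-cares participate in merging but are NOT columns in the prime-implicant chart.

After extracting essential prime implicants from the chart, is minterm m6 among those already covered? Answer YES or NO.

size-2^0 implicants → 00001(✓)  00010(✓)  00011(✓)  00100(✓)  00101(✓)  00110(✓)  00111(✓)  01001(✓)  01010(✓)  01100(✓)  01101(✓)  01110(✓)  10100(✓)  10101(✓)  10110(✓)  10111(✓)  11000(✓)  11010(✓)  11100(✓)  11110(✓)
size-2^1 implicants → -0100(✓)  -0101(✓)  -0110(✓)  -0111(✓)  -1010(✓)  -1100(✓)  -1110(✓)  0-001(✓)  0-010(✓)  0-100(✓)  0-101(✓)  0-110(✓)  00-01(✓)  00-10(✓)  00-11(✓)  000-1(✓)  0001-(✓)  001-0(✓)  001-1(✓)  0010-(✓)  0011-(✓)  01-01(✓)  01-10(✓)  011-0(✓)  0110-(✓)  1-100(✓)  1-110(✓)  101-0(✓)  101-1(✓)  1010-(✓)  1011-(✓)  11-00(✓)  11-10(✓)  110-0(✓)  111-0(✓)
size-2^2 implicants → --100(✓)  --110(✓)  -01-0(✓)  -01-1(✓)  -010-(✓)  -011-(✓)  -1-10  -11-0(✓)  0--01  0--10  0-1-0(✓)  0-10-  00--1  00-1-  001--(✓)  1-1-0(✓)  101--(✓)  11--0
size-2^3 implicants → --1-0  -01--
Unchecked terms (primes): --1-0, -01--, -1-10, 0--01, 0--10, 0-10-, 00--1, 00-1-, 11--0
Minterm coverage:
  m2 ⊆ 0--10,00-1-
  m3 ⊆ 00--1,00-1-
  m4 ⊆ --1-0,-01--,0-10-
  m5 ⊆ -01--,0--01,0-10-,00--1
  m6 ⊆ --1-0,-01--,0--10,00-1-
  m7 ⊆ -01--,00--1,00-1-
  m9 ⊆ 0--01 [E]
  m10 ⊆ -1-10,0--10
  m12 ⊆ --1-0,0-10-
  m13 ⊆ 0--01,0-10-
  m14 ⊆ --1-0,-1-10,0--10
  m20 ⊆ --1-0,-01--
  m21 ⊆ -01-- [E]
  m22 ⊆ --1-0,-01--
  m23 ⊆ -01-- [E]
  m24 ⊆ 11--0 [E]
  m26 ⊆ -1-10,11--0
  m30 ⊆ --1-0,-1-10,11--0
E = {-01--, 0--01, 11--0}

YES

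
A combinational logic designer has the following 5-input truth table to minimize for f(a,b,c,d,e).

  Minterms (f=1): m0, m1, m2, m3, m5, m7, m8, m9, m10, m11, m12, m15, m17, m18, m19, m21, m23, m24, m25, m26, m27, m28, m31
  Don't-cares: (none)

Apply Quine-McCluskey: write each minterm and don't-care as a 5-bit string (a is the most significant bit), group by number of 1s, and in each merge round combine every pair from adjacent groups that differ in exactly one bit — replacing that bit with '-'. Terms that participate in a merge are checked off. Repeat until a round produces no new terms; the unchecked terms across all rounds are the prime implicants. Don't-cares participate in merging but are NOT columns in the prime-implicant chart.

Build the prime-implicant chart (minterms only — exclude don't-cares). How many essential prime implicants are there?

[col 0] 00000*, 00001*, 00010*, 00011*, 00101*, 00111*, 01000*, 01001*, 01010*, 01011*, 01100*, 01111*, 10001*, 10010*, 10011*, 10101*, 10111*, 11000*, 11001*, 11010*, 11011*, 11100*, 11111*
[col 1] -0001*, -0010*, -0011*, -0101*, -0111*, -1000*, -1001*, -1010*, -1011*, -1100*, -1111*, 0-000*, 0-001*, 0-010*, 0-011*, 0-111*, 00-01*, 00-11*, 000-0*, 000-1*, 0000-*, 0001-*, 001-1*, 01-00*, 01-11*, 010-0*, 010-1*, 0100-*, 0101-*, 1-001*, 1-010*, 1-011*, 1-111*, 10-01*, 10-11*, 100-1*, 1001-*, 101-1*, 11-00*, 11-11*, 110-0*, 110-1*, 1100-*, 1101-*
[col 2] --001*, --010*, --011*, --111*, -0-01*, -0-11*, -00-1*, -001-*, -01-1*, -1-00, -1-11*, -10-0*, -10-1*, -100-*, -101-*, 0--11*, 0-0-0*, 0-0-1*, 0-00-*, 0-01-*, 00--1*, 000--*, 010--*, 1--11*, 1-0-1*, 1-01-*, 10--1*, 110--*
[col 3] ---11, --0-1, --01-, -0--1, -10--, 0-0--
Prime implicants: ---11, --0-1, --01-, -0--1, -1-00, -10--, 0-0--
PI chart (minterm → PIs covering it):
  0 | 0-0--  (sole → essential)
  1 | --0-1,-0--1,0-0--
  2 | --01-,0-0--
  3 | ---11,--0-1,--01-,-0--1,0-0--
  5 | -0--1  (sole → essential)
  7 | ---11,-0--1
  8 | -1-00,-10--,0-0--
  9 | --0-1,-10--,0-0--
  10 | --01-,-10--,0-0--
  11 | ---11,--0-1,--01-,-10--,0-0--
  12 | -1-00  (sole → essential)
  15 | ---11  (sole → essential)
  17 | --0-1,-0--1
  18 | --01-  (sole → essential)
  19 | ---11,--0-1,--01-,-0--1
  21 | -0--1  (sole → essential)
  23 | ---11,-0--1
  24 | -1-00,-10--
  25 | --0-1,-10--
  26 | --01-,-10--
  27 | ---11,--0-1,--01-,-10--
  28 | -1-00  (sole → essential)
  31 | ---11  (sole → essential)
Essential prime implicants: ---11, --01-, -0--1, -1-00, 0-0--

5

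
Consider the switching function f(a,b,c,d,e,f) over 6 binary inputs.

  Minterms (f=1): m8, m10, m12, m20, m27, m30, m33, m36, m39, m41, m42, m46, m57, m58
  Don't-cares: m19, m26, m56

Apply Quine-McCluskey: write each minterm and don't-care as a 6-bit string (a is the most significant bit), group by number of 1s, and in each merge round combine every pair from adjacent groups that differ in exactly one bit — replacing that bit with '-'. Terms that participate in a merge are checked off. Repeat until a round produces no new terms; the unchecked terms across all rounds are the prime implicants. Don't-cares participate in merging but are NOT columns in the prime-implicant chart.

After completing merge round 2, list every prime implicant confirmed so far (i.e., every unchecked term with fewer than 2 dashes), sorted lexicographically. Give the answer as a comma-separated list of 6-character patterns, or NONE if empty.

Round 0: 001000✓ 001010✓ 001100✓ 010011✓ 010100 011010✓ 011011✓ 011110✓ 100001✓ 100100 100111 101001✓ 101010✓ 101110✓ 111000✓ 111001✓ 111010✓
Round 1: -01010✓ -11010✓ 0-1010✓ 001-00 0010-0 01-011 011-10 01101- 1-1001 1-1010✓ 10-001 101-10 1110-0 11100-
Round 2: --1010
PIs = {--1010, 001-00, 0010-0, 01-011, 010100, 011-10, 01101-, 1-1001, 10-001, 100100, 100111, 101-10, 1110-0, 11100-}

001-00, 0010-0, 01-011, 010100, 011-10, 01101-, 1-1001, 10-001, 100100, 100111, 101-10, 1110-0, 11100-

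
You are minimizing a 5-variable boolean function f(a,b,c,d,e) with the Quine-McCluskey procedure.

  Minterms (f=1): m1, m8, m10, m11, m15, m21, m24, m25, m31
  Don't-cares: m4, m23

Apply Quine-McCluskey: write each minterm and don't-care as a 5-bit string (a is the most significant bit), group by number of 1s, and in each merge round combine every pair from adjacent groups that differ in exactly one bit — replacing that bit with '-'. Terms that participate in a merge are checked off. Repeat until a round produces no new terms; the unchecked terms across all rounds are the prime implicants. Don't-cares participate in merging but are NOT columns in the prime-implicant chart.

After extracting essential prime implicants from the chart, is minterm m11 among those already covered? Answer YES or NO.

NO

Round 0: 00001 00100 01000✓ 01010✓ 01011✓ 01111✓ 10101✓ 10111✓ 11000✓ 11001✓ 11111✓
Round 1: -1000 -1111 01-11 010-0 0101- 1-111 101-1 1100-
PIs = {-1000, -1111, 00001, 00100, 01-11, 010-0, 0101-, 1-111, 101-1, 1100-}
Coverage chart:
  m1: 00001 ←essential
  m8: -1000,010-0
  m10: 010-0,0101-
  m11: 01-11,0101-
  m15: -1111,01-11
  m21: 101-1 ←essential
  m24: -1000,1100-
  m25: 1100- ←essential
  m31: -1111,1-111
Essential: 00001, 101-1, 1100-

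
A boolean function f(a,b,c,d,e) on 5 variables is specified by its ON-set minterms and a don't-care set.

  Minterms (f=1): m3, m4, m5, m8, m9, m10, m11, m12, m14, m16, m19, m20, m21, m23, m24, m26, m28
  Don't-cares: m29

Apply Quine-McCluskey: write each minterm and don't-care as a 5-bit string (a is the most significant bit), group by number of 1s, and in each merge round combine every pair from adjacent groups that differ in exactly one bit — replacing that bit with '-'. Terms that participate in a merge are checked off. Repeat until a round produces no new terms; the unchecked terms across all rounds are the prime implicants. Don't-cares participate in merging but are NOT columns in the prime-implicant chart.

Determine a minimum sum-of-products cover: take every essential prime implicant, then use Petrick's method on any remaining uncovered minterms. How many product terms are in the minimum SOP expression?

7

Round 0: 00011✓ 00100✓ 00101✓ 01000✓ 01001✓ 01010✓ 01011✓ 01100✓ 01110✓ 10000✓ 10011✓ 10100✓ 10101✓ 10111✓ 11000✓ 11010✓ 11100✓ 11101✓
Round 1: -0011 -0100✓ -0101✓ -1000✓ -1010✓ -1100✓ 0-011 0-100✓ 0010-✓ 01-00✓ 01-10✓ 010-0✓ 010-1✓ 0100-✓ 0101-✓ 011-0✓ 1-000✓ 1-100✓ 1-101✓ 10-00✓ 10-11 101-1 1010-✓ 11-00✓ 110-0✓ 1110-✓
Round 2: --100 -010- -1-00 -10-0 01--0 010-- 1--00 1-10-
PIs = {--100, -0011, -010-, -1-00, -10-0, 0-011, 01--0, 010--, 1--00, 1-10-, 10-11, 101-1}
Coverage chart:
  m3: -0011,0-011
  m4: --100,-010-
  m5: -010- ←essential
  m8: -1-00,-10-0,01--0,010--
  m9: 010-- ←essential
  m10: -10-0,01--0,010--
  m11: 0-011,010--
  m12: --100,-1-00,01--0
  m14: 01--0 ←essential
  m16: 1--00 ←essential
  m19: -0011,10-11
  m20: --100,-010-,1--00,1-10-
  m21: -010-,1-10-,101-1
  m23: 10-11,101-1
  m24: -1-00,-10-0,1--00
  m26: -10-0 ←essential
  m28: --100,-1-00,1--00,1-10-
Essential: -010-, -10-0, 01--0, 010--, 1--00
Petrick residual → -0011, 10-11
Min cover (7 terms): b'c'de + b'cd' + bc'e' + a'be' + a'bc' + ad'e' + ab'de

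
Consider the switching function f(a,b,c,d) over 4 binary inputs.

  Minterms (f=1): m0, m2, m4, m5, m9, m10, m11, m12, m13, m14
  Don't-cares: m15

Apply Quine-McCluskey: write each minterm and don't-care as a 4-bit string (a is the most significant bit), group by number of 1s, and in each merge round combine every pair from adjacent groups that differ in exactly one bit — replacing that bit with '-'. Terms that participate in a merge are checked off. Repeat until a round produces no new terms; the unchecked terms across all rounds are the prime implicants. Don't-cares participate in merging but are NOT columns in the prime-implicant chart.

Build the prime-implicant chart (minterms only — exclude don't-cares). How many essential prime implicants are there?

2

[col 0] 0000*, 0010*, 0100*, 0101*, 1001*, 1010*, 1011*, 1100*, 1101*, 1110*, 1111*
[col 1] -010, -100*, -101*, 0-00, 00-0, 010-*, 1-01*, 1-10*, 1-11*, 10-1*, 101-*, 11-0*, 11-1*, 110-*, 111-*
[col 2] -10-, 1--1, 1-1-, 11--
Prime implicants: -010, -10-, 0-00, 00-0, 1--1, 1-1-, 11--
PI chart (minterm → PIs covering it):
  0 | 0-00,00-0
  2 | -010,00-0
  4 | -10-,0-00
  5 | -10-  (sole → essential)
  9 | 1--1  (sole → essential)
  10 | -010,1-1-
  11 | 1--1,1-1-
  12 | -10-,11--
  13 | -10-,1--1,11--
  14 | 1-1-,11--
Essential prime implicants: -10-, 1--1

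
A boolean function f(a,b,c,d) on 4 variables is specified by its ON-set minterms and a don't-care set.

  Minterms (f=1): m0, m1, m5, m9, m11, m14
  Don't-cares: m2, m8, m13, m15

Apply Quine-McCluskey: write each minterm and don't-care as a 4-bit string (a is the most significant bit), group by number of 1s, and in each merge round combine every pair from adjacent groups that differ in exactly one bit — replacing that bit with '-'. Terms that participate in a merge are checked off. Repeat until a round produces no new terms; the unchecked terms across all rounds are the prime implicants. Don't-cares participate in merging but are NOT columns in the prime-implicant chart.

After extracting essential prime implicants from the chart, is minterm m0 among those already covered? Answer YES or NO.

NO

[col 0] 0000*, 0001*, 0010*, 0101*, 1000*, 1001*, 1011*, 1101*, 1110*, 1111*
[col 1] -000*, -001*, -101*, 0-01*, 00-0, 000-*, 1-01*, 1-11*, 10-1*, 100-*, 11-1*, 111-
[col 2] --01, -00-, 1--1
Prime implicants: --01, -00-, 00-0, 1--1, 111-
PI chart (minterm → PIs covering it):
  0 | -00-,00-0
  1 | --01,-00-
  5 | --01  (sole → essential)
  9 | --01,-00-,1--1
  11 | 1--1  (sole → essential)
  14 | 111-  (sole → essential)
Essential prime implicants: --01, 1--1, 111-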